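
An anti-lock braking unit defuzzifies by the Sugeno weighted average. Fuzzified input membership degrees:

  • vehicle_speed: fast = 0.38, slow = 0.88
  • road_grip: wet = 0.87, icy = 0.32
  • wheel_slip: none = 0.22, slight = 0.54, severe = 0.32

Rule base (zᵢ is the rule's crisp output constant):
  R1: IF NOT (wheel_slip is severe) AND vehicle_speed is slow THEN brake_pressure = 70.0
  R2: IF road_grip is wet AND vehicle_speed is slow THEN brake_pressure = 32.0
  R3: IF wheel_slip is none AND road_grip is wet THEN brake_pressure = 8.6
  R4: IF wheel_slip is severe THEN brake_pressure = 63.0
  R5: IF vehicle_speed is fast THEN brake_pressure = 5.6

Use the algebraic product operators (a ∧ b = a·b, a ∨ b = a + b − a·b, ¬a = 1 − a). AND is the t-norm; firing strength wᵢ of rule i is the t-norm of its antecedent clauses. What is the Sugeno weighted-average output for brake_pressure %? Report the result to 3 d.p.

40.047

R1 (z=70.0): ¬severe=1−0.32=0.68, slow=0.88; AND[a·b] → w = 0.5984
R2 (z=32.0): wet=0.87, slow=0.88; AND[a·b] → w = 0.7656
R3 (z=8.6): none=0.22, wet=0.87; AND[a·b] → w = 0.1914
R4 (z=63.0): severe=0.32 → w = 0.3200
R5 (z=5.6): fast=0.38 → w = 0.3800
Weighted average = (0.5984·70.0 + 0.7656·32.0 + 0.1914·8.6 + 0.3200·63.0 + 0.3800·5.6) / (0.5984 + 0.7656 + 0.1914 + 0.3200 + 0.3800)
  = 90.3212 / 2.2554 = 40.047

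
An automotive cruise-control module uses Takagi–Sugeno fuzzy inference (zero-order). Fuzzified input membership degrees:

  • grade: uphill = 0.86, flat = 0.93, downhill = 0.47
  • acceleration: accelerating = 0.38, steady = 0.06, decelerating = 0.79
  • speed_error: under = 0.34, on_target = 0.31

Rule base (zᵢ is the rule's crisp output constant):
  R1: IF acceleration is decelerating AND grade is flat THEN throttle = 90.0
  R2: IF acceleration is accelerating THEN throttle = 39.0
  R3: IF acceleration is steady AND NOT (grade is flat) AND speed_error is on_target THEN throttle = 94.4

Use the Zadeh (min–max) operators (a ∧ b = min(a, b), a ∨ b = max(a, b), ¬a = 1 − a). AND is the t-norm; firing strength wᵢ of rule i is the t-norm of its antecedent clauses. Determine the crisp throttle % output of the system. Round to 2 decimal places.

74.46

R1 (z=90.0): decelerating=0.79, flat=0.93; AND[min(a, b)] → w = 0.79
R2 (z=39.0): accelerating=0.38 → w = 0.38
R3 (z=94.4): steady=0.06, ¬flat=1−0.93=0.07, on_target=0.31; AND[min(a, b)] → w = 0.06
Weighted average = (0.79·90.0 + 0.38·39.0 + 0.06·94.4) / (0.79 + 0.38 + 0.06)
  = 91.5840 / 1.2300 = 74.46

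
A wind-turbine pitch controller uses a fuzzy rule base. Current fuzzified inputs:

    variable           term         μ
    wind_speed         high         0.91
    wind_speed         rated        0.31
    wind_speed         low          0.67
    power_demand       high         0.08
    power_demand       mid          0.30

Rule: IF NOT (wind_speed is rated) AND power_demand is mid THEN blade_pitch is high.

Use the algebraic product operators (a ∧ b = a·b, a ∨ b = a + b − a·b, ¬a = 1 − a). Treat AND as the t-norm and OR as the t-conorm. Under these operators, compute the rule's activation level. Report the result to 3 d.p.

firing strength: ¬rated=1−0.31=0.69, mid=0.30; AND[a·b] → w = 0.2070

0.207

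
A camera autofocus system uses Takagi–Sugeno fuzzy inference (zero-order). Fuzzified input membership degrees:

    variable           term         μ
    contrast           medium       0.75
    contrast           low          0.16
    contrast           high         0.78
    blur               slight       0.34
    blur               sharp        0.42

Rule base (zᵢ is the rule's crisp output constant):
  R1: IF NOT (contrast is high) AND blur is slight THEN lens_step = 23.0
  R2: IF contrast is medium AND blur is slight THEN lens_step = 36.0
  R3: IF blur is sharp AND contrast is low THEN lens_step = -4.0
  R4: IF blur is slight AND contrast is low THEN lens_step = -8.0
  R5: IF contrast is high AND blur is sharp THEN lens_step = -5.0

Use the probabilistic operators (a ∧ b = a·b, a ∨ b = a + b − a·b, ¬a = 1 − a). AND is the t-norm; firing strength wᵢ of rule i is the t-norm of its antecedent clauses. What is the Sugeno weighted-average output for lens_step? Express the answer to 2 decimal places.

R1 (z=23.0): ¬high=1−0.78=0.22, slight=0.34; AND[a·b] → w = 0.0748
R2 (z=36.0): medium=0.75, slight=0.34; AND[a·b] → w = 0.2550
R3 (z=-4.0): sharp=0.42, low=0.16; AND[a·b] → w = 0.0672
R4 (z=-8.0): slight=0.34, low=0.16; AND[a·b] → w = 0.0544
R5 (z=-5.0): high=0.78, sharp=0.42; AND[a·b] → w = 0.3276
Weighted average = (0.0748·23.0 + 0.2550·36.0 + 0.0672·-4.0 + 0.0544·-8.0 + 0.3276·-5.0) / (0.0748 + 0.2550 + 0.0672 + 0.0544 + 0.3276)
  = 8.5584 / 0.7790 = 10.99

10.99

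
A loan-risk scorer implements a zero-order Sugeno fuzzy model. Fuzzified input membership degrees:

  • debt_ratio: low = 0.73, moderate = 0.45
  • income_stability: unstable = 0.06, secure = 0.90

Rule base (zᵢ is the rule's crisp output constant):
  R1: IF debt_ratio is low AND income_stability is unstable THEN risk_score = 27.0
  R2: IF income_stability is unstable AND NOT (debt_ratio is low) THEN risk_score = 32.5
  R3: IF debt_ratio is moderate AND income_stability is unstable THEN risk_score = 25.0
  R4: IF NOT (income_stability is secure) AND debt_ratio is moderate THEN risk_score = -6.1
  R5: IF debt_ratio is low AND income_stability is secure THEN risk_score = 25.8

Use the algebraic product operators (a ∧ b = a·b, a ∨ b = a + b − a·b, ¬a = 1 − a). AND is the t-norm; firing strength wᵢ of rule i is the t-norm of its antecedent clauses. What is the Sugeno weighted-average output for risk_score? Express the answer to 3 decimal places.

24.157

R1 (z=27.0): low=0.73, unstable=0.06; AND[a·b] → w = 0.0438
R2 (z=32.5): unstable=0.06, ¬low=1−0.73=0.27; AND[a·b] → w = 0.0162
R3 (z=25.0): moderate=0.45, unstable=0.06; AND[a·b] → w = 0.0270
R4 (z=-6.1): ¬secure=1−0.90=0.10, moderate=0.45; AND[a·b] → w = 0.0450
R5 (z=25.8): low=0.73, secure=0.90; AND[a·b] → w = 0.6570
Weighted average = (0.0438·27.0 + 0.0162·32.5 + 0.0270·25.0 + 0.0450·-6.1 + 0.6570·25.8) / (0.0438 + 0.0162 + 0.0270 + 0.0450 + 0.6570)
  = 19.0602 / 0.7890 = 24.157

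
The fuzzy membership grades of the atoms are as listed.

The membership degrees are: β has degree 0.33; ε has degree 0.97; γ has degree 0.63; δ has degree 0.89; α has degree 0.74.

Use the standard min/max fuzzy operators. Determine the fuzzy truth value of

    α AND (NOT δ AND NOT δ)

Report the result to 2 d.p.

NOT δ = 1 − 0.89 = 0.11
NOT δ = 1 − 0.89 = 0.11
NOT δ AND NOT δ = min(a, b) on (0.11, 0.11) = 0.11
α AND (NOT δ AND NOT δ) = min(a, b) on (0.74, 0.11) = 0.11

0.11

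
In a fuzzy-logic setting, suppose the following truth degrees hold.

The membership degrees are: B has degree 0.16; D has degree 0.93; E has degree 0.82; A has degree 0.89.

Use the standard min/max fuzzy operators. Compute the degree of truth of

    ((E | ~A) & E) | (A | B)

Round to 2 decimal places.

0.89

~A = 1 − 0.89 = 0.11
E | ~A = max(a, b) on (0.82, 0.11) = 0.82
(E | ~A) & E = min(a, b) on (0.82, 0.82) = 0.82
A | B = max(a, b) on (0.89, 0.16) = 0.89
((E | ~A) & E) | (A | B) = max(a, b) on (0.82, 0.89) = 0.89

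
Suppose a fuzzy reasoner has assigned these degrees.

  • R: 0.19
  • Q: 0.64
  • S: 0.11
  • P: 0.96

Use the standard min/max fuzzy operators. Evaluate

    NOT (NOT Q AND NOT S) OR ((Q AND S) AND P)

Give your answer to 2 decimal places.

0.64

NOT Q = 1 − 0.64 = 0.36
NOT S = 1 − 0.11 = 0.89
NOT Q AND NOT S = min(a, b) on (0.36, 0.89) = 0.36
NOT (NOT Q AND NOT S) = 1 − 0.36 = 0.64
Q AND S = min(a, b) on (0.64, 0.11) = 0.11
(Q AND S) AND P = min(a, b) on (0.11, 0.96) = 0.11
NOT (NOT Q AND NOT S) OR ((Q AND S) AND P) = max(a, b) on (0.64, 0.11) = 0.64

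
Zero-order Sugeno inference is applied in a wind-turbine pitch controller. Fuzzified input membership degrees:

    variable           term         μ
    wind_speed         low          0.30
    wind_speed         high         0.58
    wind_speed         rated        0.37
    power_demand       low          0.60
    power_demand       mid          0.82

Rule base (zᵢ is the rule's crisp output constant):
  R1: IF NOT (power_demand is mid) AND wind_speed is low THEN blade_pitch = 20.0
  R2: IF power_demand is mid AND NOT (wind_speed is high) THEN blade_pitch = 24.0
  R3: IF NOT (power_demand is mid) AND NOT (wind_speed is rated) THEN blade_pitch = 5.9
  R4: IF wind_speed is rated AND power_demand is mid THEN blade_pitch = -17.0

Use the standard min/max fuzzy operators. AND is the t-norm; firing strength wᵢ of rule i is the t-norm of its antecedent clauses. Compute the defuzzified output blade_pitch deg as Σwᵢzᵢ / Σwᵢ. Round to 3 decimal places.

7.350

R1 (z=20.0): ¬mid=1−0.82=0.18, low=0.30; AND[min(a, b)] → w = 0.18
R2 (z=24.0): mid=0.82, ¬high=1−0.58=0.42; AND[min(a, b)] → w = 0.42
R3 (z=5.9): ¬mid=1−0.82=0.18, ¬rated=1−0.37=0.63; AND[min(a, b)] → w = 0.18
R4 (z=-17.0): rated=0.37, mid=0.82; AND[min(a, b)] → w = 0.37
Weighted average = (0.18·20.0 + 0.42·24.0 + 0.18·5.9 + 0.37·-17.0) / (0.18 + 0.42 + 0.18 + 0.37)
  = 8.4520 / 1.1500 = 7.350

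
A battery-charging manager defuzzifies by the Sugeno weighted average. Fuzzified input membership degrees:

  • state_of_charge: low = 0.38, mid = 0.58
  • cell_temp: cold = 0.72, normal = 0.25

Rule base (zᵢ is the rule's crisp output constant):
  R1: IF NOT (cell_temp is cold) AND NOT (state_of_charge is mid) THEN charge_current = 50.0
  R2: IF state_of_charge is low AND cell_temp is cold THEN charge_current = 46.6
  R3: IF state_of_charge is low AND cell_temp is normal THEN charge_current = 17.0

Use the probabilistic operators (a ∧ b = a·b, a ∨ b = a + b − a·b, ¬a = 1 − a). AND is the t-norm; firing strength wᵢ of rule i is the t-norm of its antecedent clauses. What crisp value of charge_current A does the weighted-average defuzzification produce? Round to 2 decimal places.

41.64

R1 (z=50.0): ¬cold=1−0.72=0.28, ¬mid=1−0.58=0.42; AND[a·b] → w = 0.1176
R2 (z=46.6): low=0.38, cold=0.72; AND[a·b] → w = 0.2736
R3 (z=17.0): low=0.38, normal=0.25; AND[a·b] → w = 0.0950
Weighted average = (0.1176·50.0 + 0.2736·46.6 + 0.0950·17.0) / (0.1176 + 0.2736 + 0.0950)
  = 20.2448 / 0.4862 = 41.64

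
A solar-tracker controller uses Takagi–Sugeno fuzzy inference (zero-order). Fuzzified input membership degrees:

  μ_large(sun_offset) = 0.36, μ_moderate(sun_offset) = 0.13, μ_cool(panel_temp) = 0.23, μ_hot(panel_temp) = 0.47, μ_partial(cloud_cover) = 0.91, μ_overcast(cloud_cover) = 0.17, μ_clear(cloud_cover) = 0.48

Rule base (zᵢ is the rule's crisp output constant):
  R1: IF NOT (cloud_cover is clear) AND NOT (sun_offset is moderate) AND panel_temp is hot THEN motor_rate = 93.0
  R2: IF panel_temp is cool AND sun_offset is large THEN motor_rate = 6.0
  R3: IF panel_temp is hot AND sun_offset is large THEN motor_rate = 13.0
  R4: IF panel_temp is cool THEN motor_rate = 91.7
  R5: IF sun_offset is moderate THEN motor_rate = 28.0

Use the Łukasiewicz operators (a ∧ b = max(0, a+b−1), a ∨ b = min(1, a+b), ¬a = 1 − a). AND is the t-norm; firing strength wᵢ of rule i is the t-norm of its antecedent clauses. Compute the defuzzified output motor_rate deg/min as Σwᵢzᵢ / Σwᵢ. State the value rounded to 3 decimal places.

R1 (z=93.0): ¬clear=1−0.48=0.52, ¬moderate=1−0.13=0.87, hot=0.47; AND[max(0, a+b−1)] → w = 0.00
R2 (z=6.0): cool=0.23, large=0.36; AND[max(0, a+b−1)] → w = 0.00
R3 (z=13.0): hot=0.47, large=0.36; AND[max(0, a+b−1)] → w = 0.00
R4 (z=91.7): cool=0.23 → w = 0.23
R5 (z=28.0): moderate=0.13 → w = 0.13
Weighted average = (0.00·93.0 + 0.00·6.0 + 0.00·13.0 + 0.23·91.7 + 0.13·28.0) / (0.00 + 0.00 + 0.00 + 0.23 + 0.13)
  = 24.7310 / 0.3600 = 68.697

68.697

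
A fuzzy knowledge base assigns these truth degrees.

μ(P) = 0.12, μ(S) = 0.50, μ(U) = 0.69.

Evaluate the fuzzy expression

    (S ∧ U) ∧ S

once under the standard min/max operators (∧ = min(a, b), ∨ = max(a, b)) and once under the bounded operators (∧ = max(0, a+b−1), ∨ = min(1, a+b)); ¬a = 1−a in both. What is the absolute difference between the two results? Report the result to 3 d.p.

0.500

Under standard min/max:
  S ∧ U = min(a, b) on (0.50, 0.69) = 0.50
  (S ∧ U) ∧ S = min(a, b) on (0.50, 0.50) = 0.50
  → value = 0.5000
Under bounded:
  S ∧ U = max(0, a+b−1) on (0.50, 0.69) = 0.19
  (S ∧ U) ∧ S = max(0, a+b−1) on (0.19, 0.50) = 0.00
  → value = 0.0000
|0.5000 − 0.0000| = 0.500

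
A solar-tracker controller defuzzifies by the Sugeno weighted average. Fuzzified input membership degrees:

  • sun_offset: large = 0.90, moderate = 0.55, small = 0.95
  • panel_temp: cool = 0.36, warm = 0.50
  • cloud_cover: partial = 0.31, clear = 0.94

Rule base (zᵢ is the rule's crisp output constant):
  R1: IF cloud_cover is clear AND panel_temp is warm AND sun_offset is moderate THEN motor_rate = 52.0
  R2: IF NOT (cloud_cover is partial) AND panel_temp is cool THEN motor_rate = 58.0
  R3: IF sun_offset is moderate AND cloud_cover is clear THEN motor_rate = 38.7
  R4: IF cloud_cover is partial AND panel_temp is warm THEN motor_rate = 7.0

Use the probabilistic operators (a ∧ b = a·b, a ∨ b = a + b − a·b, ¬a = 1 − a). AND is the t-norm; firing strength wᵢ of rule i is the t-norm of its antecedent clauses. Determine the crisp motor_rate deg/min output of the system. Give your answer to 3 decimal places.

41.515

R1 (z=52.0): clear=0.94, warm=0.50, moderate=0.55; AND[a·b] → w = 0.2585
R2 (z=58.0): ¬partial=1−0.31=0.69, cool=0.36; AND[a·b] → w = 0.2484
R3 (z=38.7): moderate=0.55, clear=0.94; AND[a·b] → w = 0.5170
R4 (z=7.0): partial=0.31, warm=0.50; AND[a·b] → w = 0.1550
Weighted average = (0.2585·52.0 + 0.2484·58.0 + 0.5170·38.7 + 0.1550·7.0) / (0.2585 + 0.2484 + 0.5170 + 0.1550)
  = 48.9421 / 1.1789 = 41.515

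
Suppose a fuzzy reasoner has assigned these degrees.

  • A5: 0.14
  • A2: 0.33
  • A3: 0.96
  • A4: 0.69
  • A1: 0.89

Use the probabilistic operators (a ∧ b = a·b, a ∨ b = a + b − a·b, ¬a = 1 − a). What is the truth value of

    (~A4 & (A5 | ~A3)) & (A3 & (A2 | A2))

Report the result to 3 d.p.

~A4 = 1 − 0.6900 = 0.3100
~A3 = 1 − 0.9600 = 0.0400
A5 | ~A3 = a + b − a·b on (0.1400, 0.0400) = 0.1744
~A4 & (A5 | ~A3) = a·b on (0.3100, 0.1744) = 0.0541
A2 | A2 = a + b − a·b on (0.3300, 0.3300) = 0.5511
A3 & (A2 | A2) = a·b on (0.9600, 0.5511) = 0.5291
(~A4 & (A5 | ~A3)) & (A3 & (A2 | A2)) = a·b on (0.0541, 0.5291) = 0.0286

0.029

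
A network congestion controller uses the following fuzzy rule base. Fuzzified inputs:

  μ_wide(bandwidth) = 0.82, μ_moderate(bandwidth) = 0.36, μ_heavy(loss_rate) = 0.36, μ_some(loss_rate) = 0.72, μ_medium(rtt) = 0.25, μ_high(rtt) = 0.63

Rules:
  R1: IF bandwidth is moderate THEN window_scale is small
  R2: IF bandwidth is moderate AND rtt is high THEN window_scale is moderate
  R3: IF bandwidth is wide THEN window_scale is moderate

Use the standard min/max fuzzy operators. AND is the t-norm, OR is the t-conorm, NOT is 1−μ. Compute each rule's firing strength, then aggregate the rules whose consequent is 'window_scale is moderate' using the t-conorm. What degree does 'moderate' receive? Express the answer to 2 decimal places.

R1: moderate=0.36 → w = 0.36
R2: moderate=0.36, high=0.63; AND[min(a, b)] → w = 0.36
R3: wide=0.82 → w = 0.82
Rules with consequent 'moderate': {R2, R3} → strengths 0.36, 0.82
Aggregate via t-conorm [max(a, b)]: 0.82

0.82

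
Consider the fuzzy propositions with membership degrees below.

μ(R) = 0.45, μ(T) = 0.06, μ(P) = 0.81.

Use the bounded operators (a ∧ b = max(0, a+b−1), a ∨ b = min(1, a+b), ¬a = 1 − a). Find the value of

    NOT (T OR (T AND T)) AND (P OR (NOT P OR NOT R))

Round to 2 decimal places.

0.94

T AND T = max(0, a+b−1) on (0.06, 0.06) = 0.00
T OR (T AND T) = min(1, a+b) on (0.06, 0.00) = 0.06
NOT (T OR (T AND T)) = 1 − 0.06 = 0.94
NOT P = 1 − 0.81 = 0.19
NOT R = 1 − 0.45 = 0.55
NOT P OR NOT R = min(1, a+b) on (0.19, 0.55) = 0.74
P OR (NOT P OR NOT R) = min(1, a+b) on (0.81, 0.74) = 1.00
NOT (T OR (T AND T)) AND (P OR (NOT P OR NOT R)) = max(0, a+b−1) on (0.94, 1.00) = 0.94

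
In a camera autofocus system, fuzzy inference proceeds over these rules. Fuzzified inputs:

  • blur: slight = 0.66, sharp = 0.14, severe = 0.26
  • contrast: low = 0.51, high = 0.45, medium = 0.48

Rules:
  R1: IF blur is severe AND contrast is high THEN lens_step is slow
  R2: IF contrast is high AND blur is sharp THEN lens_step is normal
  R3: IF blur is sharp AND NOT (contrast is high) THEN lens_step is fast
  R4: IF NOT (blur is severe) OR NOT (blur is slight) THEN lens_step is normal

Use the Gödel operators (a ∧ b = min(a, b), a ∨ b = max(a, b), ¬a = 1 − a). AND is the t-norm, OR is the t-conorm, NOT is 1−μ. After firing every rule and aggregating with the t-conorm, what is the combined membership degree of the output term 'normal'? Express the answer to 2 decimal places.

R1: severe=0.26, high=0.45; AND[min(a, b)] → w = 0.26
R2: high=0.45, sharp=0.14; AND[min(a, b)] → w = 0.14
R3: sharp=0.14, ¬high=1−0.45=0.55; AND[min(a, b)] → w = 0.14
R4: ¬severe=1−0.26=0.74, ¬slight=1−0.66=0.34; OR[max(a, b)] → w = 0.74
Rules with consequent 'normal': {R2, R4} → strengths 0.14, 0.74
Aggregate via t-conorm [max(a, b)]: 0.74

0.74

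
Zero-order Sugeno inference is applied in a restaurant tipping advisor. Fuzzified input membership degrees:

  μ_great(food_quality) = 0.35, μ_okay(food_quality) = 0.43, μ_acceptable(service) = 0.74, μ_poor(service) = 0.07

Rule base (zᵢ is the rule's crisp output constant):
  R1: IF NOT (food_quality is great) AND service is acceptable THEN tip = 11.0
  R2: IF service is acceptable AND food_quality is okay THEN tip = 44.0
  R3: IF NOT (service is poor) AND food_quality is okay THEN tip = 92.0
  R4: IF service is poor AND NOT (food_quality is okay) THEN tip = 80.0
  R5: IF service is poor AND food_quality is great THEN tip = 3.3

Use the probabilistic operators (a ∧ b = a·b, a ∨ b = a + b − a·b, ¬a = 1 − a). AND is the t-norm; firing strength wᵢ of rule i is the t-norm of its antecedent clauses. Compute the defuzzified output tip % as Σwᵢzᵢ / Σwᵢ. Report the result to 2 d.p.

46.98

R1 (z=11.0): ¬great=1−0.35=0.65, acceptable=0.74; AND[a·b] → w = 0.4810
R2 (z=44.0): acceptable=0.74, okay=0.43; AND[a·b] → w = 0.3182
R3 (z=92.0): ¬poor=1−0.07=0.93, okay=0.43; AND[a·b] → w = 0.3999
R4 (z=80.0): poor=0.07, ¬okay=1−0.43=0.57; AND[a·b] → w = 0.0399
R5 (z=3.3): poor=0.07, great=0.35; AND[a·b] → w = 0.0245
Weighted average = (0.4810·11.0 + 0.3182·44.0 + 0.3999·92.0 + 0.0399·80.0 + 0.0245·3.3) / (0.4810 + 0.3182 + 0.3999 + 0.0399 + 0.0245)
  = 59.3554 / 1.2635 = 46.98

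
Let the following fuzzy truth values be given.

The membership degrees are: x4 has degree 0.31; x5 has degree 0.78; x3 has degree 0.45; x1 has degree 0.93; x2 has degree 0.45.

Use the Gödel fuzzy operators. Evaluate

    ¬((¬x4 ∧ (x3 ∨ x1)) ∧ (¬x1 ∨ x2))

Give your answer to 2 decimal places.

¬x4 = 1 − 0.31 = 0.69
x3 ∨ x1 = max(a, b) on (0.45, 0.93) = 0.93
¬x4 ∧ (x3 ∨ x1) = min(a, b) on (0.69, 0.93) = 0.69
¬x1 = 1 − 0.93 = 0.07
¬x1 ∨ x2 = max(a, b) on (0.07, 0.45) = 0.45
(¬x4 ∧ (x3 ∨ x1)) ∧ (¬x1 ∨ x2) = min(a, b) on (0.69, 0.45) = 0.45
¬((¬x4 ∧ (x3 ∨ x1)) ∧ (¬x1 ∨ x2)) = 1 − 0.45 = 0.55

0.55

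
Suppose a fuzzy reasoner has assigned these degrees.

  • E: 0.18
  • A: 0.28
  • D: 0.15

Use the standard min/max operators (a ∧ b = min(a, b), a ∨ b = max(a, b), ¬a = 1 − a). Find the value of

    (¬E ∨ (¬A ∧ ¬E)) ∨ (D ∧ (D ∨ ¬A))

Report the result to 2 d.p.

¬E = 1 − 0.18 = 0.82
¬A = 1 − 0.28 = 0.72
¬E = 1 − 0.18 = 0.82
¬A ∧ ¬E = min(a, b) on (0.72, 0.82) = 0.72
¬E ∨ (¬A ∧ ¬E) = max(a, b) on (0.82, 0.72) = 0.82
¬A = 1 − 0.28 = 0.72
D ∨ ¬A = max(a, b) on (0.15, 0.72) = 0.72
D ∧ (D ∨ ¬A) = min(a, b) on (0.15, 0.72) = 0.15
(¬E ∨ (¬A ∧ ¬E)) ∨ (D ∧ (D ∨ ¬A)) = max(a, b) on (0.82, 0.15) = 0.82

0.82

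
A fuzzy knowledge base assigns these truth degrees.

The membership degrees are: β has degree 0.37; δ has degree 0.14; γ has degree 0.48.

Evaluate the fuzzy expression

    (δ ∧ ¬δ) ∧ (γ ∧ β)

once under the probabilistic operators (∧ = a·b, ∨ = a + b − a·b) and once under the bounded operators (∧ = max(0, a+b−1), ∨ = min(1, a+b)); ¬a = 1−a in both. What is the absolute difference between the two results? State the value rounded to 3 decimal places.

Under probabilistic:
  ¬δ = 1 − 0.1400 = 0.8600
  δ ∧ ¬δ = a·b on (0.1400, 0.8600) = 0.1204
  γ ∧ β = a·b on (0.4800, 0.3700) = 0.1776
  (δ ∧ ¬δ) ∧ (γ ∧ β) = a·b on (0.1204, 0.1776) = 0.0214
  → value = 0.0214
Under bounded:
  ¬δ = 1 − 0.14 = 0.86
  δ ∧ ¬δ = max(0, a+b−1) on (0.14, 0.86) = 0.00
  γ ∧ β = max(0, a+b−1) on (0.48, 0.37) = 0.00
  (δ ∧ ¬δ) ∧ (γ ∧ β) = max(0, a+b−1) on (0.00, 0.00) = 0.00
  → value = 0.0000
|0.0214 − 0.0000| = 0.021

0.021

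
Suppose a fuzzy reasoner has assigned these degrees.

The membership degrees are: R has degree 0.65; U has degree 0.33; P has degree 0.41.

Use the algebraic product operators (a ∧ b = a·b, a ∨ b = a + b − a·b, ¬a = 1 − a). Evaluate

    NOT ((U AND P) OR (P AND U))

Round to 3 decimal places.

U AND P = a·b on (0.3300, 0.4100) = 0.1353
P AND U = a·b on (0.4100, 0.3300) = 0.1353
(U AND P) OR (P AND U) = a + b − a·b on (0.1353, 0.1353) = 0.2523
NOT ((U AND P) OR (P AND U)) = 1 − 0.2523 = 0.7477

0.748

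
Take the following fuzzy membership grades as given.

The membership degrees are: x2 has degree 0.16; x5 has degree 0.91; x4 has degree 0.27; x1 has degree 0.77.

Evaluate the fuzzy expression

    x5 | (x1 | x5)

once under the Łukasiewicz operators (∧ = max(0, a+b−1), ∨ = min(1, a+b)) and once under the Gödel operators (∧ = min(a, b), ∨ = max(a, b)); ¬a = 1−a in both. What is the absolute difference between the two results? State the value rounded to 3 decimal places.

0.090

Under Łukasiewicz:
  x1 | x5 = min(1, a+b) on (0.77, 0.91) = 1.00
  x5 | (x1 | x5) = min(1, a+b) on (0.91, 1.00) = 1.00
  → value = 1.0000
Under Gödel:
  x1 | x5 = max(a, b) on (0.77, 0.91) = 0.91
  x5 | (x1 | x5) = max(a, b) on (0.91, 0.91) = 0.91
  → value = 0.9100
|1.0000 − 0.9100| = 0.090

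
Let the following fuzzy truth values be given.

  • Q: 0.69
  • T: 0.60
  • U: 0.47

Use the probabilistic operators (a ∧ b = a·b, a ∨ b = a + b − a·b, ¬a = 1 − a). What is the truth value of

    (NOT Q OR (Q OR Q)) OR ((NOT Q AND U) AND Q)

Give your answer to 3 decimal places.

0.940

NOT Q = 1 − 0.6900 = 0.3100
Q OR Q = a + b − a·b on (0.6900, 0.6900) = 0.9039
NOT Q OR (Q OR Q) = a + b − a·b on (0.3100, 0.9039) = 0.9337
NOT Q = 1 − 0.6900 = 0.3100
NOT Q AND U = a·b on (0.3100, 0.4700) = 0.1457
(NOT Q AND U) AND Q = a·b on (0.1457, 0.6900) = 0.1005
(NOT Q OR (Q OR Q)) OR ((NOT Q AND U) AND Q) = a + b − a·b on (0.9337, 0.1005) = 0.9404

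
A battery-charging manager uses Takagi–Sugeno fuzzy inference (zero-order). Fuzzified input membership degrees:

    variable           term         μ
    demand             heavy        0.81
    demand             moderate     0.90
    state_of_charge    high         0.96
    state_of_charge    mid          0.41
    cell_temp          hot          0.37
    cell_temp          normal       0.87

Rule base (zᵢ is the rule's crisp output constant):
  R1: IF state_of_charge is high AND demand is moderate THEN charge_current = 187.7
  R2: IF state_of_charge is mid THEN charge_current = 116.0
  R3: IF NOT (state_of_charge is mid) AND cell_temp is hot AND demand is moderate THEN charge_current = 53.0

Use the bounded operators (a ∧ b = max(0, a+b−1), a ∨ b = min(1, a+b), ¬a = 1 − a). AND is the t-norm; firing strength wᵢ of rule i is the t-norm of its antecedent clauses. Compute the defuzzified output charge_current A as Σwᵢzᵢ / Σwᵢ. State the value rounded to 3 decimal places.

R1 (z=187.7): high=0.96, moderate=0.90; AND[max(0, a+b−1)] → w = 0.86
R2 (z=116.0): mid=0.41 → w = 0.41
R3 (z=53.0): ¬mid=1−0.41=0.59, hot=0.37, moderate=0.90; AND[max(0, a+b−1)] → w = 0.00
Weighted average = (0.86·187.7 + 0.41·116.0 + 0.00·53.0) / (0.86 + 0.41 + 0.00)
  = 208.9820 / 1.2700 = 164.553

164.553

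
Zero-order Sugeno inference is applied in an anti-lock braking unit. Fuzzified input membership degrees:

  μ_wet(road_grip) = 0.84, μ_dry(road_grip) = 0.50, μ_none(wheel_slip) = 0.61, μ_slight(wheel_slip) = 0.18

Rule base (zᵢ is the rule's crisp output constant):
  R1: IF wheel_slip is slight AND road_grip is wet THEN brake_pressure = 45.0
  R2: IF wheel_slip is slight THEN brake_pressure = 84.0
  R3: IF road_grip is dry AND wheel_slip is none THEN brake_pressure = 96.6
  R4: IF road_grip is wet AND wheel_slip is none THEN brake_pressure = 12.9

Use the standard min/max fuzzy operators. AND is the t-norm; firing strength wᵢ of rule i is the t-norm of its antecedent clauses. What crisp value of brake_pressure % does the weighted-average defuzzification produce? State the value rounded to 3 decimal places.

54.006

R1 (z=45.0): slight=0.18, wet=0.84; AND[min(a, b)] → w = 0.18
R2 (z=84.0): slight=0.18 → w = 0.18
R3 (z=96.6): dry=0.50, none=0.61; AND[min(a, b)] → w = 0.50
R4 (z=12.9): wet=0.84, none=0.61; AND[min(a, b)] → w = 0.61
Weighted average = (0.18·45.0 + 0.18·84.0 + 0.50·96.6 + 0.61·12.9) / (0.18 + 0.18 + 0.50 + 0.61)
  = 79.3890 / 1.4700 = 54.006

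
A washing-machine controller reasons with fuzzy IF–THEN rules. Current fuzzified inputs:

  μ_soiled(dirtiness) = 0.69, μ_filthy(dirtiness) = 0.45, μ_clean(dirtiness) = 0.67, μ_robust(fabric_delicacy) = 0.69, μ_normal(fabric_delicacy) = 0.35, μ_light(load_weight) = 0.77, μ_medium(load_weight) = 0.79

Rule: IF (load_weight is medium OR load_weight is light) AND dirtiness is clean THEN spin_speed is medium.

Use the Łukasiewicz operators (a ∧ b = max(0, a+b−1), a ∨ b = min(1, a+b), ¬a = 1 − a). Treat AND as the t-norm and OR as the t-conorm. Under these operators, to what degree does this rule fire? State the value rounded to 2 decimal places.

0.67

firing strength: (medium=0.79 OR light=0.77) = 1.00; AND[max(0, a+b−1)] with clean=0.67 → w = 0.67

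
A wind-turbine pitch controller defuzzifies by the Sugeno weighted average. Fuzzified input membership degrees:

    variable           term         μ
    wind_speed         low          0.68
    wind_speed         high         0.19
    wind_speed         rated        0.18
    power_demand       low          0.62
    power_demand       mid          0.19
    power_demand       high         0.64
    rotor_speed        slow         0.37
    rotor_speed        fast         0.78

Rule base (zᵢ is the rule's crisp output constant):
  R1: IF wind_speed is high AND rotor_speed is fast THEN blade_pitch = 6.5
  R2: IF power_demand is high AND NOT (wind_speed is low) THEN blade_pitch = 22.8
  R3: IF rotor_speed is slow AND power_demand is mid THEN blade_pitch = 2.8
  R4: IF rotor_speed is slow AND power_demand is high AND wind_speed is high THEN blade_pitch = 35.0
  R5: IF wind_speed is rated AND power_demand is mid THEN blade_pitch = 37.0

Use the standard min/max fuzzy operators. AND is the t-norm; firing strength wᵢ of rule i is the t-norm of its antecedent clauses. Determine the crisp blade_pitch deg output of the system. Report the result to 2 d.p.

R1 (z=6.5): high=0.19, fast=0.78; AND[min(a, b)] → w = 0.19
R2 (z=22.8): high=0.64, ¬low=1−0.68=0.32; AND[min(a, b)] → w = 0.32
R3 (z=2.8): slow=0.37, mid=0.19; AND[min(a, b)] → w = 0.19
R4 (z=35.0): slow=0.37, high=0.64, high=0.19; AND[min(a, b)] → w = 0.19
R5 (z=37.0): rated=0.18, mid=0.19; AND[min(a, b)] → w = 0.18
Weighted average = (0.19·6.5 + 0.32·22.8 + 0.19·2.8 + 0.19·35.0 + 0.18·37.0) / (0.19 + 0.32 + 0.19 + 0.19 + 0.18)
  = 22.3730 / 1.0700 = 20.91

20.91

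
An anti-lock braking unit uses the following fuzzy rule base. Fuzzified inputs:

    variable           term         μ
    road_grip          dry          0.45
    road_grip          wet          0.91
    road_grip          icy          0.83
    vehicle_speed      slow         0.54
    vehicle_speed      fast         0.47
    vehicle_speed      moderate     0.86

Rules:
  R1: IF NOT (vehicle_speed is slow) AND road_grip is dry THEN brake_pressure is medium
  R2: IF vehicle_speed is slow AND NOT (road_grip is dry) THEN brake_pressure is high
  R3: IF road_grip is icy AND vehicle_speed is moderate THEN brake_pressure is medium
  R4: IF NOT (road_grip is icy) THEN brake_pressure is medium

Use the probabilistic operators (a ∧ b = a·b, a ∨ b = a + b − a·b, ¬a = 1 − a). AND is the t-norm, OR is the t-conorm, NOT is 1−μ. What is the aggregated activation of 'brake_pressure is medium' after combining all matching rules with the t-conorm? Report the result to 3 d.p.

0.812

R1: ¬slow=1−0.54=0.46, dry=0.45; AND[a·b] → w = 0.2070
R2: slow=0.54, ¬dry=1−0.45=0.55; AND[a·b] → w = 0.2970
R3: icy=0.83, moderate=0.86; AND[a·b] → w = 0.7138
R4: ¬icy=1−0.83=0.17 → w = 0.1700
Rules with consequent 'medium': {R1, R3, R4} → strengths 0.2070, 0.7138, 0.1700
Aggregate via t-conorm [a + b − a·b]: 0.8116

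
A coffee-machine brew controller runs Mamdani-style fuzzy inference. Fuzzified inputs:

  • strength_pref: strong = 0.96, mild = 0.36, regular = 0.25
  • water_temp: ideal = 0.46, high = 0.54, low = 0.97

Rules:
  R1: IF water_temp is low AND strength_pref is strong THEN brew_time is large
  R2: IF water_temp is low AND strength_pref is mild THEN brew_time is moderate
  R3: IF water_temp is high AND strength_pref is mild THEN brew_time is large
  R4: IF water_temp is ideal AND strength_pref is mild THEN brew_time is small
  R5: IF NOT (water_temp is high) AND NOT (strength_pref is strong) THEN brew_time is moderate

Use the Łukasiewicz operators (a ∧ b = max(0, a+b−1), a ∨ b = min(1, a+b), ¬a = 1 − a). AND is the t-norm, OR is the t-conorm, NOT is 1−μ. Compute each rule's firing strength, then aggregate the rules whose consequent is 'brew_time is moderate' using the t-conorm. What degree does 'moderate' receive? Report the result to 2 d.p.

0.33

R1: low=0.97, strong=0.96; AND[max(0, a+b−1)] → w = 0.93
R2: low=0.97, mild=0.36; AND[max(0, a+b−1)] → w = 0.33
R3: high=0.54, mild=0.36; AND[max(0, a+b−1)] → w = 0.00
R4: ideal=0.46, mild=0.36; AND[max(0, a+b−1)] → w = 0.00
R5: ¬high=1−0.54=0.46, ¬strong=1−0.96=0.04; AND[max(0, a+b−1)] → w = 0.00
Rules with consequent 'moderate': {R2, R5} → strengths 0.33, 0.00
Aggregate via t-conorm [min(1, a+b)]: 0.33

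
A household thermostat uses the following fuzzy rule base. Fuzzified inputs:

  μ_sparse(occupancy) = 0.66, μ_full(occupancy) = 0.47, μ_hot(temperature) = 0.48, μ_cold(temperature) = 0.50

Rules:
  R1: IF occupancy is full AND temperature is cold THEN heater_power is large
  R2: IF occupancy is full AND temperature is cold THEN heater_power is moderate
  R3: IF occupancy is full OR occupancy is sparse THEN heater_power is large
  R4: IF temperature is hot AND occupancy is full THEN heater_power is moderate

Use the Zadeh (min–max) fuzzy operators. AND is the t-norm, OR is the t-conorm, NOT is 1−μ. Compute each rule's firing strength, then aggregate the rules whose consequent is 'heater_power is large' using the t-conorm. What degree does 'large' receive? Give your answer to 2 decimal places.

0.66

R1: full=0.47, cold=0.50; AND[min(a, b)] → w = 0.47
R2: full=0.47, cold=0.50; AND[min(a, b)] → w = 0.47
R3: full=0.47, sparse=0.66; OR[max(a, b)] → w = 0.66
R4: hot=0.48, full=0.47; AND[min(a, b)] → w = 0.47
Rules with consequent 'large': {R1, R3} → strengths 0.47, 0.66
Aggregate via t-conorm [max(a, b)]: 0.66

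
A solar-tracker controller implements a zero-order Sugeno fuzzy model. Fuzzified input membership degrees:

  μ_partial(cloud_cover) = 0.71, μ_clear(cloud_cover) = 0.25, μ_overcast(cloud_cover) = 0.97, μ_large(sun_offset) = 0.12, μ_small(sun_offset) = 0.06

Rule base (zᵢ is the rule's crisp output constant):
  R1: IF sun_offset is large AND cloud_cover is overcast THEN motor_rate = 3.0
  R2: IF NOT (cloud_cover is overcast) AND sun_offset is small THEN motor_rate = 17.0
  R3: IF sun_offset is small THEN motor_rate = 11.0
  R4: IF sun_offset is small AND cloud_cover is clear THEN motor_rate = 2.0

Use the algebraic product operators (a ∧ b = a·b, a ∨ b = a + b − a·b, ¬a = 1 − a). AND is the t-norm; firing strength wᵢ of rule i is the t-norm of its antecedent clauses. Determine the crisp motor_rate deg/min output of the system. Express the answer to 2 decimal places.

5.54

R1 (z=3.0): large=0.12, overcast=0.97; AND[a·b] → w = 0.1164
R2 (z=17.0): ¬overcast=1−0.97=0.03, small=0.06; AND[a·b] → w = 0.0018
R3 (z=11.0): small=0.06 → w = 0.0600
R4 (z=2.0): small=0.06, clear=0.25; AND[a·b] → w = 0.0150
Weighted average = (0.1164·3.0 + 0.0018·17.0 + 0.0600·11.0 + 0.0150·2.0) / (0.1164 + 0.0018 + 0.0600 + 0.0150)
  = 1.0698 / 0.1932 = 5.54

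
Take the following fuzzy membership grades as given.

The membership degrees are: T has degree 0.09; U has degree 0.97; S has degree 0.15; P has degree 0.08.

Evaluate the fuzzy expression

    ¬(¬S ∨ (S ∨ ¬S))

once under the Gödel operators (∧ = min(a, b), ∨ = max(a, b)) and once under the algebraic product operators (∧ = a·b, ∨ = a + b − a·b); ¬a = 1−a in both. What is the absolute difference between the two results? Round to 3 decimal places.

0.131

Under Gödel:
  ¬S = 1 − 0.15 = 0.85
  ¬S = 1 − 0.15 = 0.85
  S ∨ ¬S = max(a, b) on (0.15, 0.85) = 0.85
  ¬S ∨ (S ∨ ¬S) = max(a, b) on (0.85, 0.85) = 0.85
  ¬(¬S ∨ (S ∨ ¬S)) = 1 − 0.85 = 0.15
  → value = 0.1500
Under algebraic product:
  ¬S = 1 − 0.1500 = 0.8500
  ¬S = 1 − 0.1500 = 0.8500
  S ∨ ¬S = a + b − a·b on (0.1500, 0.8500) = 0.8725
  ¬S ∨ (S ∨ ¬S) = a + b − a·b on (0.8500, 0.8725) = 0.9809
  ¬(¬S ∨ (S ∨ ¬S)) = 1 − 0.9809 = 0.0191
  → value = 0.0191
|0.1500 − 0.0191| = 0.131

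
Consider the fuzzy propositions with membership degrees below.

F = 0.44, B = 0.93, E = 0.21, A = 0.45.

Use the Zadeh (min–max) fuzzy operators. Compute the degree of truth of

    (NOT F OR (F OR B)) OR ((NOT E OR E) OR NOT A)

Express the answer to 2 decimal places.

0.93

NOT F = 1 − 0.44 = 0.56
F OR B = max(a, b) on (0.44, 0.93) = 0.93
NOT F OR (F OR B) = max(a, b) on (0.56, 0.93) = 0.93
NOT E = 1 − 0.21 = 0.79
NOT E OR E = max(a, b) on (0.79, 0.21) = 0.79
NOT A = 1 − 0.45 = 0.55
(NOT E OR E) OR NOT A = max(a, b) on (0.79, 0.55) = 0.79
(NOT F OR (F OR B)) OR ((NOT E OR E) OR NOT A) = max(a, b) on (0.93, 0.79) = 0.93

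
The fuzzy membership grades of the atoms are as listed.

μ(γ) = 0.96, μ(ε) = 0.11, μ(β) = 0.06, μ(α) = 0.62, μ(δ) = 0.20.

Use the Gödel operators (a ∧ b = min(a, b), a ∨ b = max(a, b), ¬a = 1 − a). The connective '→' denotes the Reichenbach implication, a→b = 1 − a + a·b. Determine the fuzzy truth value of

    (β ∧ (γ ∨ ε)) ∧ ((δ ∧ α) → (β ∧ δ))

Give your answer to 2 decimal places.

0.06

γ ∨ ε = max(a, b) on (0.96, 0.11) = 0.96
β ∧ (γ ∨ ε) = min(a, b) on (0.06, 0.96) = 0.06
δ ∧ α = min(a, b) on (0.20, 0.62) = 0.20
β ∧ δ = min(a, b) on (0.06, 0.20) = 0.06
(δ ∧ α) → (β ∧ δ)  [Reichenbach: 1 − a + a·b] with a=0.20, b=0.06 → 0.81
(β ∧ (γ ∨ ε)) ∧ ((δ ∧ α) → (β ∧ δ)) = min(a, b) on (0.06, 0.81) = 0.06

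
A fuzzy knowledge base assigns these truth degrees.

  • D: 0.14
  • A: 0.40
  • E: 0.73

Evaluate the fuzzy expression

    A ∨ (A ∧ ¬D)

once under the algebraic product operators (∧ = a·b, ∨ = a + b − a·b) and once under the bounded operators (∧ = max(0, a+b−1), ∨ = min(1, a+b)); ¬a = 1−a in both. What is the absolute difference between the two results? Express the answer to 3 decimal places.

0.054

Under algebraic product:
  ¬D = 1 − 0.1400 = 0.8600
  A ∧ ¬D = a·b on (0.4000, 0.8600) = 0.3440
  A ∨ (A ∧ ¬D) = a + b − a·b on (0.4000, 0.3440) = 0.6064
  → value = 0.6064
Under bounded:
  ¬D = 1 − 0.14 = 0.86
  A ∧ ¬D = max(0, a+b−1) on (0.40, 0.86) = 0.26
  A ∨ (A ∧ ¬D) = min(1, a+b) on (0.40, 0.26) = 0.66
  → value = 0.6600
|0.6064 − 0.6600| = 0.054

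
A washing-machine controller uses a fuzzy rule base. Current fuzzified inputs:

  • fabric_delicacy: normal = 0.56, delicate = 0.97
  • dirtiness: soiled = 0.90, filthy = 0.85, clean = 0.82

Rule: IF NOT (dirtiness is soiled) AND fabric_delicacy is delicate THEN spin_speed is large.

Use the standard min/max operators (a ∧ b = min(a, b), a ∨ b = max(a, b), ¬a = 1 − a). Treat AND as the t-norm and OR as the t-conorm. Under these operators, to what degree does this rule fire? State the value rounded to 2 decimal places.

0.10

firing strength: ¬soiled=1−0.90=0.10, delicate=0.97; AND[min(a, b)] → w = 0.10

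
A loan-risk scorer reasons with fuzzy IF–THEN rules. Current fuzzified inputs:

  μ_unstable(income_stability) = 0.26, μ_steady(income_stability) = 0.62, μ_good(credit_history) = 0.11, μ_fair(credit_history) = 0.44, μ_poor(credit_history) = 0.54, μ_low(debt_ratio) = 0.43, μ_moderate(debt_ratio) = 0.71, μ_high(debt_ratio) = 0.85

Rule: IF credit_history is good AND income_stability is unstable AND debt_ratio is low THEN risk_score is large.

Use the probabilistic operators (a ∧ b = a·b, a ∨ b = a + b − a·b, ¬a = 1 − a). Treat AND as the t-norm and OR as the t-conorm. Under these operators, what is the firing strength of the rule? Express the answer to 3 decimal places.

firing strength: good=0.11, unstable=0.26, low=0.43; AND[a·b] → w = 0.0123

0.012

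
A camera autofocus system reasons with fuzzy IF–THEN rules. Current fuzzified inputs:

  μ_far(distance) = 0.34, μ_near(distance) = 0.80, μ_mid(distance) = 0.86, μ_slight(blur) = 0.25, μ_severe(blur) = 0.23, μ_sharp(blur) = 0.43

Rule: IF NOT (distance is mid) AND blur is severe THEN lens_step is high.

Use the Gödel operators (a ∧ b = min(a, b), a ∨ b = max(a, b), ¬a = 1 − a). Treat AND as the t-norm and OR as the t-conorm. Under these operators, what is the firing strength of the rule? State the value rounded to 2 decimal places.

0.14

firing strength: ¬mid=1−0.86=0.14, severe=0.23; AND[min(a, b)] → w = 0.14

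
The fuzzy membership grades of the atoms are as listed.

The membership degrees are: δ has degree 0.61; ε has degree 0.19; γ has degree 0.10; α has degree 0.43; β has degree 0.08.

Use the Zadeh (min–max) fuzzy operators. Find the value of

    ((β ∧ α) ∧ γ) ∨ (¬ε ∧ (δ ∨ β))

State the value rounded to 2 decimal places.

β ∧ α = min(a, b) on (0.08, 0.43) = 0.08
(β ∧ α) ∧ γ = min(a, b) on (0.08, 0.10) = 0.08
¬ε = 1 − 0.19 = 0.81
δ ∨ β = max(a, b) on (0.61, 0.08) = 0.61
¬ε ∧ (δ ∨ β) = min(a, b) on (0.81, 0.61) = 0.61
((β ∧ α) ∧ γ) ∨ (¬ε ∧ (δ ∨ β)) = max(a, b) on (0.08, 0.61) = 0.61

0.61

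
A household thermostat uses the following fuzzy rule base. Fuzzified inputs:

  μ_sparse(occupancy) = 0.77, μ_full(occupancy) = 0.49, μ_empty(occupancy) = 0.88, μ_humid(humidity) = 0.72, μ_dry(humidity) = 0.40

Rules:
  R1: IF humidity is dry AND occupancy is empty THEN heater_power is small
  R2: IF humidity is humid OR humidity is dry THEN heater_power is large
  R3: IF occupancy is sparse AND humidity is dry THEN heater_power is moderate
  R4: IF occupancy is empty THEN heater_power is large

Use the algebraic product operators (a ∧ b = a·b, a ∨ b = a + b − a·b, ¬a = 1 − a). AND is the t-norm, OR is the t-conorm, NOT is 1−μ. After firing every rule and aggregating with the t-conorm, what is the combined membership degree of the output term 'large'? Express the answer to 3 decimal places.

R1: dry=0.40, empty=0.88; AND[a·b] → w = 0.3520
R2: humid=0.72, dry=0.40; OR[a + b − a·b] → w = 0.8320
R3: sparse=0.77, dry=0.40; AND[a·b] → w = 0.3080
R4: empty=0.88 → w = 0.8800
Rules with consequent 'large': {R2, R4} → strengths 0.8320, 0.8800
Aggregate via t-conorm [a + b − a·b]: 0.9798

0.980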